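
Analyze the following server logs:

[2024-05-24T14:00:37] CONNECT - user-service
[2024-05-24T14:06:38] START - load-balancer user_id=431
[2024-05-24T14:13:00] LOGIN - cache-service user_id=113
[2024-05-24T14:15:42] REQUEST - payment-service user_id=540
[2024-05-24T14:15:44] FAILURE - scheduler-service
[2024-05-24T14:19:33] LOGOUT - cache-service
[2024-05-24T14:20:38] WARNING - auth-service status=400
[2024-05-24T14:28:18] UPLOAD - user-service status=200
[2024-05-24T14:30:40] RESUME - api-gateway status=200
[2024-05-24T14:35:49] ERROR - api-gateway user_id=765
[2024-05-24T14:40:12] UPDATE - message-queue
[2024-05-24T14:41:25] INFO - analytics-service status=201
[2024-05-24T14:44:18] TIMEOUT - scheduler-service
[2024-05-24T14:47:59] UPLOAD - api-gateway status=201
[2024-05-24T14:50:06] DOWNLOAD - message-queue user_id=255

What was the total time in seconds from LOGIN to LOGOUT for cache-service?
393

To calculate state duration:

1. Find LOGIN event for cache-service: 2024-05-24T14:13:00
2. Find LOGOUT event for cache-service: 2024-05-24T14:19:33
3. Calculate duration: 2024-05-24T14:19:33 - 2024-05-24T14:13:00 = 393 seconds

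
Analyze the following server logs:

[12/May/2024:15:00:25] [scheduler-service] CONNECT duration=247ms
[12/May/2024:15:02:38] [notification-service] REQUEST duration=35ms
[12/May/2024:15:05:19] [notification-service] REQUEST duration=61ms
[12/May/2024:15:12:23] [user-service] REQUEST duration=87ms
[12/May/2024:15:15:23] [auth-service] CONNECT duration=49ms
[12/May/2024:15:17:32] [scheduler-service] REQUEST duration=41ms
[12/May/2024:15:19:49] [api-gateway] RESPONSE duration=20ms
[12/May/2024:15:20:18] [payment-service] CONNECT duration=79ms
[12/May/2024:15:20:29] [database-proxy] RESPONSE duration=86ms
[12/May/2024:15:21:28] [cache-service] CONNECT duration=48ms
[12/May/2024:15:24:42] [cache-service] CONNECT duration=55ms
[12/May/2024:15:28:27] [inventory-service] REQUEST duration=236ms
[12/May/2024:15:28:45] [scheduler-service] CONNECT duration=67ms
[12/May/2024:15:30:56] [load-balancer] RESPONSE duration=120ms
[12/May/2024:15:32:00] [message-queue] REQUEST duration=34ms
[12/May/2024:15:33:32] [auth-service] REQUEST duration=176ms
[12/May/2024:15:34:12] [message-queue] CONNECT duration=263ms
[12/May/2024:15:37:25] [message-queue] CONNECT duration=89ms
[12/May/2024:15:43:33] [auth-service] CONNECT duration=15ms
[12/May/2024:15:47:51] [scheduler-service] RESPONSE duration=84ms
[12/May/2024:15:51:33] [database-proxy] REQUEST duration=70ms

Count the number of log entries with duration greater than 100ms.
5

To count timeouts:

1. Threshold: 100ms
2. Extract duration from each log entry
3. Count entries where duration > 100
4. Timeout count: 5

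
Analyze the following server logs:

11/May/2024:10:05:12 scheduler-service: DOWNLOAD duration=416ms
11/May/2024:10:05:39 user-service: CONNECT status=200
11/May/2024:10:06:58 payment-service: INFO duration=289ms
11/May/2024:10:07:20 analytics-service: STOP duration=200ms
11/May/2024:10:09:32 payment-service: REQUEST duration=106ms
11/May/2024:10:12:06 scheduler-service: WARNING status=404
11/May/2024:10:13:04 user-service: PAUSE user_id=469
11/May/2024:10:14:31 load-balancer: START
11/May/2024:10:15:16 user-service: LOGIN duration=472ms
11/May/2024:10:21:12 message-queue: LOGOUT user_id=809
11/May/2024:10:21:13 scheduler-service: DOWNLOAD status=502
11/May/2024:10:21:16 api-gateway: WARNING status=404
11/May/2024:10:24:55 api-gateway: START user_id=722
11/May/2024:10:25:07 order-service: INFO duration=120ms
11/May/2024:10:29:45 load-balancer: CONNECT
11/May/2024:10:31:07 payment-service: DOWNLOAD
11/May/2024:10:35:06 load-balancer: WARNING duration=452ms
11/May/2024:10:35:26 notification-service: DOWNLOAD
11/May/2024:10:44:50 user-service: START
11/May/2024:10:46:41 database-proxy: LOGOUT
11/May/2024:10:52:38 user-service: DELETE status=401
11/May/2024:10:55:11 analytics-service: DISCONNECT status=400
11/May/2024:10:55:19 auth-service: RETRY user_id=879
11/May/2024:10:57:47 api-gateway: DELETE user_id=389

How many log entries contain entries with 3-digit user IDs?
5

To find matching entries:

1. Pattern to match: entries with 3-digit user IDs
2. Scan each log entry for the pattern
3. Count matches: 5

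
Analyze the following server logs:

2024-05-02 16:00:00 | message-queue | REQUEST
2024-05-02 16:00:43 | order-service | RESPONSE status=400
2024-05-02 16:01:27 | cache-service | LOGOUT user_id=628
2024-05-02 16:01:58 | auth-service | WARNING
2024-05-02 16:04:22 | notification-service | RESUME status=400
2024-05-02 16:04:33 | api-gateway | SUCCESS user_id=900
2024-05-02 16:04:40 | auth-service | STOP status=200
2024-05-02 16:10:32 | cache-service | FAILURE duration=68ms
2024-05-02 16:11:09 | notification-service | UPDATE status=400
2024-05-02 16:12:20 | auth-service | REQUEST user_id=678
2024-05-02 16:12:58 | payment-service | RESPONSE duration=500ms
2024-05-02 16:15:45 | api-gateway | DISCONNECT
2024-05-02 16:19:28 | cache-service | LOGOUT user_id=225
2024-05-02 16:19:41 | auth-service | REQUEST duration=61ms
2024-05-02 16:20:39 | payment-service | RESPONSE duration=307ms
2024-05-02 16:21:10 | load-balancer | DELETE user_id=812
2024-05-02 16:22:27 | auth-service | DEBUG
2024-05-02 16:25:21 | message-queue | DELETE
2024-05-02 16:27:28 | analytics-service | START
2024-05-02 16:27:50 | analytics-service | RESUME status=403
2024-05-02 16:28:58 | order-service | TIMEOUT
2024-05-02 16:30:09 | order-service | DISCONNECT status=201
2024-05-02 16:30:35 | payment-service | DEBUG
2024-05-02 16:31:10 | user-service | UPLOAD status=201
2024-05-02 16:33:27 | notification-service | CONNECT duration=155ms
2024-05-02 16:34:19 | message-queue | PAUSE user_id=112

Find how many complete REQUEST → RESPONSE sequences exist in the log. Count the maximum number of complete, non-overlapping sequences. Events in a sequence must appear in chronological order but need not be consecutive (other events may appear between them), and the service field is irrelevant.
3

To count sequences:

1. Look for pattern: REQUEST → RESPONSE
2. Greedily scan the log in chronological order, matching each sequence element in turn (ignoring service)
3. Each time the full pattern completes, increment the count and restart matching from the next event
4. Complete non-overlapping sequences found: 3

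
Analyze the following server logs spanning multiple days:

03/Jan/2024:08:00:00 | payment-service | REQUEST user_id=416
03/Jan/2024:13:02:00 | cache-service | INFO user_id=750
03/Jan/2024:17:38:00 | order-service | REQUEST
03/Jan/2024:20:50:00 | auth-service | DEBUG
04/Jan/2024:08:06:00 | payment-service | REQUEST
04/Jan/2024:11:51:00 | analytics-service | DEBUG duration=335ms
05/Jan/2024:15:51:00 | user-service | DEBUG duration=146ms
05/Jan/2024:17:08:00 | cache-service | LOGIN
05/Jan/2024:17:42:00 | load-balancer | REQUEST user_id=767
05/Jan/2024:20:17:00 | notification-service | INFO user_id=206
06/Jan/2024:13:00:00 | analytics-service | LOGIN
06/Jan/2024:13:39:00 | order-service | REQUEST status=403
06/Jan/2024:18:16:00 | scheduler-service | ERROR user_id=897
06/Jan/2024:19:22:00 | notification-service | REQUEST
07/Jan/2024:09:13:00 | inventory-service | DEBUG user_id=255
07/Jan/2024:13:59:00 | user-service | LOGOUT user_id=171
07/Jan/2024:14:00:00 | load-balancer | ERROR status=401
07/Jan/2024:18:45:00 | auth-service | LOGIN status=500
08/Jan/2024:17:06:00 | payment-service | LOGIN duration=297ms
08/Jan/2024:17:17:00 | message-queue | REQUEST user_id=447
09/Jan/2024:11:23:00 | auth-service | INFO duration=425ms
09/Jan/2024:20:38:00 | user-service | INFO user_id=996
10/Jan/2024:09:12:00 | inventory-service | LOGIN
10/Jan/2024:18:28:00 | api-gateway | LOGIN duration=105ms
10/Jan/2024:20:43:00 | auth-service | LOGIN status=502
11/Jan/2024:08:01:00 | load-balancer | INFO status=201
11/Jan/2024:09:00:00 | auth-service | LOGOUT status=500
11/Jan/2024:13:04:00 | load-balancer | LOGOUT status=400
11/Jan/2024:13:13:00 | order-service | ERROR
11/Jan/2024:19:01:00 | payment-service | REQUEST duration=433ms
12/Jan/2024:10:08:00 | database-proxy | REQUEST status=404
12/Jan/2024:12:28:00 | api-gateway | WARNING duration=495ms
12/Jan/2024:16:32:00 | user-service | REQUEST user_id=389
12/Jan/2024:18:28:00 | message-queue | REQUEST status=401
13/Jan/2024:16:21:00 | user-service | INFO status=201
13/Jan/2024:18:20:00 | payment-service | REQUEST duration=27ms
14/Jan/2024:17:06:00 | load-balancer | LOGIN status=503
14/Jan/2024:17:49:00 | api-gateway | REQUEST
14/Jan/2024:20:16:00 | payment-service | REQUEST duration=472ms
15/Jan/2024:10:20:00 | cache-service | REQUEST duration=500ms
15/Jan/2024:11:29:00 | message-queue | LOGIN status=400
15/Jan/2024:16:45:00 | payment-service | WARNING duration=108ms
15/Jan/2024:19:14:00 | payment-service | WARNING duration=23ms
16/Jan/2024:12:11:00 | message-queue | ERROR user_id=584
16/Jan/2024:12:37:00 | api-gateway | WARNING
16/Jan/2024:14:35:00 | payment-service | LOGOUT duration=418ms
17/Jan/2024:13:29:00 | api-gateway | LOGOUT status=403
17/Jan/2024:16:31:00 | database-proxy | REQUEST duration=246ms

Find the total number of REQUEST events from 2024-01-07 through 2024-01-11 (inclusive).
2

To filter by date range:

1. Date range: 2024-01-07 through 2024-01-11, both dates inclusive
2. Filter for REQUEST events whose date falls in this range
3. Count matching events: 2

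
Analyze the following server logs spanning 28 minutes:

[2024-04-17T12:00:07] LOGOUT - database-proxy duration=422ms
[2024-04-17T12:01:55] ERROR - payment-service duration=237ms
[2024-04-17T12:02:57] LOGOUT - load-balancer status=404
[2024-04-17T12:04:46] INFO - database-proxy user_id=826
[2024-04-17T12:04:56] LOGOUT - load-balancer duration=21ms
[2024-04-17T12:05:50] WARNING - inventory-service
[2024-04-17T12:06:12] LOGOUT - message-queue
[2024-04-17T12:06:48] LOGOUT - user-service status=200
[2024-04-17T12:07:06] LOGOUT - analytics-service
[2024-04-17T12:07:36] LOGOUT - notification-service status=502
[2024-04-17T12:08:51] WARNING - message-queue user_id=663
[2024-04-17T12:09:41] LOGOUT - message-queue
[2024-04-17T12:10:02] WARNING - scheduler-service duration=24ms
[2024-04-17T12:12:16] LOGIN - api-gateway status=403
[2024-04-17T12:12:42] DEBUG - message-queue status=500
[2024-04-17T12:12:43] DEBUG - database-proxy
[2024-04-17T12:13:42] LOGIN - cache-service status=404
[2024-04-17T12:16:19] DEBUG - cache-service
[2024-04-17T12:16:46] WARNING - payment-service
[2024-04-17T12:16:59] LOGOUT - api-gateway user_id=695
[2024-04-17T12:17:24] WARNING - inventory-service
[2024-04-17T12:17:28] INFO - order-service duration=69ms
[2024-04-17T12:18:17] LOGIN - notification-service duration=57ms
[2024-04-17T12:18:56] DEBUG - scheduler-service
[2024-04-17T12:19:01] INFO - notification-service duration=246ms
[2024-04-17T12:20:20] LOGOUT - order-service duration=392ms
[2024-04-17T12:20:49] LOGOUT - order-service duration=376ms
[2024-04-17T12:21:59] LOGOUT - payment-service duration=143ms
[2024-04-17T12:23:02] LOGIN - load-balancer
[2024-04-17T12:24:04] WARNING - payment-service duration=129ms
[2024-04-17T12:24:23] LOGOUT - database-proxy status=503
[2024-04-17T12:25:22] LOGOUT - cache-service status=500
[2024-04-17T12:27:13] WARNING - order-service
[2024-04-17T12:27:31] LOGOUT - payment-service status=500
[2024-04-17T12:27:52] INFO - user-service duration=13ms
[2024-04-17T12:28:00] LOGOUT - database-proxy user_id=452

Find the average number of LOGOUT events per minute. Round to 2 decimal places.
0.57

To calculate the rate:

1. Count total LOGOUT events: 16
2. Total time period: 28 minutes
3. Rate = 16 / 28 = 0.57 events per minute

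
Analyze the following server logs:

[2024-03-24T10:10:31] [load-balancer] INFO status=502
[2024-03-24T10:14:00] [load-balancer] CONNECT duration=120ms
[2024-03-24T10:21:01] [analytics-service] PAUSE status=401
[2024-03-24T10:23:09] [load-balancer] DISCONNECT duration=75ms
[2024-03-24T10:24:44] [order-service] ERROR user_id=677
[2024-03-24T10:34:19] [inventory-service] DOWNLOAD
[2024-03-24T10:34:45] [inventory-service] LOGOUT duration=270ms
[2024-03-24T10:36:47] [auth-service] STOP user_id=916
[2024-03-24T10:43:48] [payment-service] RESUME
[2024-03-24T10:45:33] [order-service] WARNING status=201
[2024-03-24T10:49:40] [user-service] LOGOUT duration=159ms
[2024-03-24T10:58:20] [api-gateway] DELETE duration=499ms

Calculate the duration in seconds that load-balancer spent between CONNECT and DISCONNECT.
549

To calculate state duration:

1. Find CONNECT event for load-balancer: 2024-03-24T10:14:00
2. Find DISCONNECT event for load-balancer: 2024-03-24T10:23:09
3. Calculate duration: 2024-03-24T10:23:09 - 2024-03-24T10:14:00 = 549 seconds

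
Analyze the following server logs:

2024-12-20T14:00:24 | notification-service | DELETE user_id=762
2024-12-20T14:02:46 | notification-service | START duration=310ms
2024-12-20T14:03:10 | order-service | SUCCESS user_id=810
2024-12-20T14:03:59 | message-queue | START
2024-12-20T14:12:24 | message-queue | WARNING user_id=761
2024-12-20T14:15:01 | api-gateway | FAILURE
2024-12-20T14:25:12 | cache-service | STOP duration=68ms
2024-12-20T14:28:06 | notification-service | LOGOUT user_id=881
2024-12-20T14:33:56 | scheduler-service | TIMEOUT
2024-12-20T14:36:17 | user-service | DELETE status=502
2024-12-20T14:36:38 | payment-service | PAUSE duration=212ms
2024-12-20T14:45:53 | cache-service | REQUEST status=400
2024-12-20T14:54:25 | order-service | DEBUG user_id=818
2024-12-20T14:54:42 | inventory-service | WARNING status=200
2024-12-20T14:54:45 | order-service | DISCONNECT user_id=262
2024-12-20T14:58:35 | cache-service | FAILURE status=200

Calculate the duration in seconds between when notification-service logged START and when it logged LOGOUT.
1520

To find the time between events:

1. Locate the first START event for notification-service: 2024-12-20T14:02:46
2. Locate the first LOGOUT event for notification-service: 2024-12-20T14:28:06
3. Calculate the difference: 2024-12-20T14:28:06 - 2024-12-20T14:02:46 = 1520 seconds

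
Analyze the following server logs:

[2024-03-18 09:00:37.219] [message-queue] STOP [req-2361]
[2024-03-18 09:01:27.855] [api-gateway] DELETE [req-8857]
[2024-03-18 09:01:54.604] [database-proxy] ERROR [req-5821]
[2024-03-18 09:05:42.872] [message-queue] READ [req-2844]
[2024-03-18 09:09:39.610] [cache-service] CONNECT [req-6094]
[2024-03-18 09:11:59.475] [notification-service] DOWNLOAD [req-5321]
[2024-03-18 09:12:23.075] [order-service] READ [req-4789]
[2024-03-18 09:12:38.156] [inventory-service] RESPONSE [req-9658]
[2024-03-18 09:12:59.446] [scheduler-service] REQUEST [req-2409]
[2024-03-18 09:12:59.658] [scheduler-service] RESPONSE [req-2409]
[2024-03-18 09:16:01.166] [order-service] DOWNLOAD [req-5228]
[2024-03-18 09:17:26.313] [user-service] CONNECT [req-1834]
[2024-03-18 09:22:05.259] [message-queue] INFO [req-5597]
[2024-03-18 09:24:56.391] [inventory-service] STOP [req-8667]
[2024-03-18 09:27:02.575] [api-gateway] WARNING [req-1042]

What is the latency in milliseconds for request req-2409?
212

To calculate latency:

1. Find REQUEST with id req-2409: 2024-03-18 09:12:59.446
2. Find RESPONSE with id req-2409: 2024-03-18 09:12:59.658
3. Latency: 2024-03-18 09:12:59.658 - 2024-03-18 09:12:59.446 = 212ms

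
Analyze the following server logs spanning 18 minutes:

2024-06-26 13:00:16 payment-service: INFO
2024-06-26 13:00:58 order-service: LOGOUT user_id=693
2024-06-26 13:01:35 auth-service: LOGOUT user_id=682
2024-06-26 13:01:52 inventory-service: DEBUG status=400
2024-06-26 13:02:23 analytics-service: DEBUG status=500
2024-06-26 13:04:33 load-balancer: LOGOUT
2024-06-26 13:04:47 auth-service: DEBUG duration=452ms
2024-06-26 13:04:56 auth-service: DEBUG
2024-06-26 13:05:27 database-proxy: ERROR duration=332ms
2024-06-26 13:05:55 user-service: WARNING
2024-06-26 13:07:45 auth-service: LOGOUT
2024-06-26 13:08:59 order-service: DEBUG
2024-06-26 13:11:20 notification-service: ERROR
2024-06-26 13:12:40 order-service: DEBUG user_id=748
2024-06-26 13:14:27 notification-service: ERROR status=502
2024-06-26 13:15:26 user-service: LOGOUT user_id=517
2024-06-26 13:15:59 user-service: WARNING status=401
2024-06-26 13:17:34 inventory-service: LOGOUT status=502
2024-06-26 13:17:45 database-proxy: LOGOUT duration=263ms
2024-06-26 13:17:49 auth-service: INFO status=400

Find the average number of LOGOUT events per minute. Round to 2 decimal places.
0.39

To calculate the rate:

1. Count total LOGOUT events: 7
2. Total time period: 18 minutes
3. Rate = 7 / 18 = 0.39 events per minute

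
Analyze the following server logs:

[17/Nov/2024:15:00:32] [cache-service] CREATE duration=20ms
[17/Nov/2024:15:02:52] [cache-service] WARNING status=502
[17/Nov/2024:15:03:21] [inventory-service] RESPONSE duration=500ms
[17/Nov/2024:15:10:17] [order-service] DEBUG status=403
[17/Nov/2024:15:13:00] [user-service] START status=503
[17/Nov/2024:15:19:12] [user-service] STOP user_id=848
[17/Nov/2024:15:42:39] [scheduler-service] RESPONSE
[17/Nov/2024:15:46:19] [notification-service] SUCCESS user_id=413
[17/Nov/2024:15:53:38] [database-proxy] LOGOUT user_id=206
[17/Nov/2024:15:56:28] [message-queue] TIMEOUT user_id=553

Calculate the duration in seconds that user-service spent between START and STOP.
372

To calculate state duration:

1. Find START event for user-service: 17/Nov/2024:15:13:00
2. Find STOP event for user-service: 17/Nov/2024:15:19:12
3. Calculate duration: 17/Nov/2024:15:19:12 - 17/Nov/2024:15:13:00 = 372 seconds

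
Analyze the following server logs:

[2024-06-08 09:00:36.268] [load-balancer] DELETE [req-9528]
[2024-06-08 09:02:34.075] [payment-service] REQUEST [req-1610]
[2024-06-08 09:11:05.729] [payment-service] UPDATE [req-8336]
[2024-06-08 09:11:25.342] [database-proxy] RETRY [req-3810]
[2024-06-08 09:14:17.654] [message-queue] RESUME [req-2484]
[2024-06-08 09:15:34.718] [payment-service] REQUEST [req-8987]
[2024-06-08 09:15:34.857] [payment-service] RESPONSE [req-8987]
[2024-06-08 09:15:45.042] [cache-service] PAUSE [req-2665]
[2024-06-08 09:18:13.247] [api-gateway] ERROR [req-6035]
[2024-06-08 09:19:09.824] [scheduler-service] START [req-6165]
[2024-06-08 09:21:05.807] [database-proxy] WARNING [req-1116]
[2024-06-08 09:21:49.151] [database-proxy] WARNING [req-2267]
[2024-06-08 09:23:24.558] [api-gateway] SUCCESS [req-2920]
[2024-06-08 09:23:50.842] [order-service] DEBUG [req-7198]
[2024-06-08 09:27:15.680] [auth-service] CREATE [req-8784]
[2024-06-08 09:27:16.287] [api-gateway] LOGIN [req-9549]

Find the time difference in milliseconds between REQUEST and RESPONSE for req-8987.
139

To calculate latency:

1. Find REQUEST with id req-8987: 2024-06-08 09:15:34.718
2. Find RESPONSE with id req-8987: 2024-06-08 09:15:34.857
3. Latency: 2024-06-08 09:15:34.857 - 2024-06-08 09:15:34.718 = 139ms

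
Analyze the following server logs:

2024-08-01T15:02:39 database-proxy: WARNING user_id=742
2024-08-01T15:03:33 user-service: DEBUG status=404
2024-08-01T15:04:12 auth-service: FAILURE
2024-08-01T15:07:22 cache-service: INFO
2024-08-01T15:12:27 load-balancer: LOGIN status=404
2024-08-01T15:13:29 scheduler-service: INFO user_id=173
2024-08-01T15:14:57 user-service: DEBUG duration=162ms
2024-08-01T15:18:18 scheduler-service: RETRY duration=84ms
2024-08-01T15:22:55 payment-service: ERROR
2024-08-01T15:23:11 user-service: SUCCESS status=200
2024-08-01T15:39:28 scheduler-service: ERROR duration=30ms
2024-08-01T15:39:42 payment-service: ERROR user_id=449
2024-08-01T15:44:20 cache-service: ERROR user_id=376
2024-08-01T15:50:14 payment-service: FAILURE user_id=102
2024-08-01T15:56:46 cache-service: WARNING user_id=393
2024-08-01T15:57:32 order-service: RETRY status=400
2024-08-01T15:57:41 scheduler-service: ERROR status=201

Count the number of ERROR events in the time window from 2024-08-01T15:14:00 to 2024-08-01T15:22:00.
0

To count events in the time window:

1. Window boundaries: 2024-08-01T15:14:00 to 2024-08-01T15:22:00
2. Filter for ERROR events within this window
3. Count matching events: 0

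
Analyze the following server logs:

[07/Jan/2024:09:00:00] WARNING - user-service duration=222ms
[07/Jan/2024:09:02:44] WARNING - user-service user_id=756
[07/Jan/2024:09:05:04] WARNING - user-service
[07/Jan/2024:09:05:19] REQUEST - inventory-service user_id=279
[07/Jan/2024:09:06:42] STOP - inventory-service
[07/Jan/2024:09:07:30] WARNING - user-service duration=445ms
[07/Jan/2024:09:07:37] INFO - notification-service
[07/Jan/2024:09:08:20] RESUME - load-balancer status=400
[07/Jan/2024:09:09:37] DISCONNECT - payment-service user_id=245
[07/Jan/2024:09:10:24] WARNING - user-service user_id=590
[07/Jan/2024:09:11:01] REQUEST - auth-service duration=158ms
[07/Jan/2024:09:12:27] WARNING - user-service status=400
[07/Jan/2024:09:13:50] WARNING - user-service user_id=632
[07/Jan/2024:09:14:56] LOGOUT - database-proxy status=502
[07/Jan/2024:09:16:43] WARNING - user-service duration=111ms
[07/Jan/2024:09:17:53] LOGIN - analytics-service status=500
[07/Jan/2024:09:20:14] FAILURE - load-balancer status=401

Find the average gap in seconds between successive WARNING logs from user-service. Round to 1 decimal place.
143.3

To calculate average interval:

1. Find all WARNING events for user-service in order
2. Calculate time gaps between consecutive events
3. Compute mean of gaps: 1003 / 7 = 143.3 seconds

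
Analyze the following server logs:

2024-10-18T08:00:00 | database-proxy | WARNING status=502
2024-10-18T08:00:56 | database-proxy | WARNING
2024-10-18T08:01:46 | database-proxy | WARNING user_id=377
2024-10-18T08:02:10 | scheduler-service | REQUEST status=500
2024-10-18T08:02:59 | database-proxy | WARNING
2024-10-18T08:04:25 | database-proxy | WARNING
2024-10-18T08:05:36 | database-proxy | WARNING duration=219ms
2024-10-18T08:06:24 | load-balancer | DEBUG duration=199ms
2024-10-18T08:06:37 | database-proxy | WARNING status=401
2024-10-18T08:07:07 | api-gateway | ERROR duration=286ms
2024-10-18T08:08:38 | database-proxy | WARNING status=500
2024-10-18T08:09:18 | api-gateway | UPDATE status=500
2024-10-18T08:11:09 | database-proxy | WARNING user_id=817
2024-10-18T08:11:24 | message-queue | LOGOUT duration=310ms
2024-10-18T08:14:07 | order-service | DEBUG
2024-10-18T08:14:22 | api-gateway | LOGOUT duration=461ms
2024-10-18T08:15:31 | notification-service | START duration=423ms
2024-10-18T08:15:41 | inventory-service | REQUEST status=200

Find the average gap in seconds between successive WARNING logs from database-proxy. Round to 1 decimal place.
83.6

To calculate average interval:

1. Find all WARNING events for database-proxy in order
2. Calculate time gaps between consecutive events
3. Compute mean of gaps: 669 / 8 = 83.6 seconds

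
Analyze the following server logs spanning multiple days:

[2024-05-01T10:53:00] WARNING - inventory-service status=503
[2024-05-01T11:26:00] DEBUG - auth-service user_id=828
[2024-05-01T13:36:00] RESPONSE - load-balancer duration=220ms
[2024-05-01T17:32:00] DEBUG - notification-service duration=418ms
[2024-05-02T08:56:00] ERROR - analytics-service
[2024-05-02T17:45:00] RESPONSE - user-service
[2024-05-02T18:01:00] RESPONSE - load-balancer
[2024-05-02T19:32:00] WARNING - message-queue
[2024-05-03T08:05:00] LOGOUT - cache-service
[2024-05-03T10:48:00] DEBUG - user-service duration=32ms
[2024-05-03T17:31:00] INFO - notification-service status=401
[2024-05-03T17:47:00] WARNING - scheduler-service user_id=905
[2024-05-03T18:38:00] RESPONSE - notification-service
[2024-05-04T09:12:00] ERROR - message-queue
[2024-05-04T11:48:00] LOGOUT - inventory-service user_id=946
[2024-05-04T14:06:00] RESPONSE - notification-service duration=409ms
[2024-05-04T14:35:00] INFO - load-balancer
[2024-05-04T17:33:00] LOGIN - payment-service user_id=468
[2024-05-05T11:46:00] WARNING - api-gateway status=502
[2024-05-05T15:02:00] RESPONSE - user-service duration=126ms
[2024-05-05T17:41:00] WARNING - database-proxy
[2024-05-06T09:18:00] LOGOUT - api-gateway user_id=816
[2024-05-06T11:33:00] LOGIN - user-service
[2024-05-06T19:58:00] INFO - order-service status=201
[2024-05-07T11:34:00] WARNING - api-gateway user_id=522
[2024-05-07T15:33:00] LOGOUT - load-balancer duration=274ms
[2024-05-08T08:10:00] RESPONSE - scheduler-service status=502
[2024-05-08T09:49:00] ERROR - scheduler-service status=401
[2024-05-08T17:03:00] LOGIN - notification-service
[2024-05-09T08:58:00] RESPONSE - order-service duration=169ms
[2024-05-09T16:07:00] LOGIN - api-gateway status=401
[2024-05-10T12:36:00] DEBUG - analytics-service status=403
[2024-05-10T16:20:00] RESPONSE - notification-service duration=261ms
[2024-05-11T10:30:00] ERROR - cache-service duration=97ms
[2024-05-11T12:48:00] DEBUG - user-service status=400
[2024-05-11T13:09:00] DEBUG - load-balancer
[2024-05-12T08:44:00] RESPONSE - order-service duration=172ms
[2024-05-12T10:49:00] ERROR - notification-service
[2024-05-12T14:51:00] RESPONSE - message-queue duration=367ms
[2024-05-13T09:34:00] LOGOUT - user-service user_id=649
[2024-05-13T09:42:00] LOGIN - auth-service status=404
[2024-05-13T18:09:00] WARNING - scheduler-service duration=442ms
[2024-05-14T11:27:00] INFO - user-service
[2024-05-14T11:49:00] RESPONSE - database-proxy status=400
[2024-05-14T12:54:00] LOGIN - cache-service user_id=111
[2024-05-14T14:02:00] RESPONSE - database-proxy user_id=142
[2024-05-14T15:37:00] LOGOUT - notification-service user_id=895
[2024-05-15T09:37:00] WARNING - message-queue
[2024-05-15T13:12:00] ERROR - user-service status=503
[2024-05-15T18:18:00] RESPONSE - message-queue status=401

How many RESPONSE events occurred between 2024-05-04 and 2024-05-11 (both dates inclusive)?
5

To filter by date range:

1. Date range: 2024-05-04 through 2024-05-11, both dates inclusive
2. Filter for RESPONSE events whose date falls in this range
3. Count matching events: 5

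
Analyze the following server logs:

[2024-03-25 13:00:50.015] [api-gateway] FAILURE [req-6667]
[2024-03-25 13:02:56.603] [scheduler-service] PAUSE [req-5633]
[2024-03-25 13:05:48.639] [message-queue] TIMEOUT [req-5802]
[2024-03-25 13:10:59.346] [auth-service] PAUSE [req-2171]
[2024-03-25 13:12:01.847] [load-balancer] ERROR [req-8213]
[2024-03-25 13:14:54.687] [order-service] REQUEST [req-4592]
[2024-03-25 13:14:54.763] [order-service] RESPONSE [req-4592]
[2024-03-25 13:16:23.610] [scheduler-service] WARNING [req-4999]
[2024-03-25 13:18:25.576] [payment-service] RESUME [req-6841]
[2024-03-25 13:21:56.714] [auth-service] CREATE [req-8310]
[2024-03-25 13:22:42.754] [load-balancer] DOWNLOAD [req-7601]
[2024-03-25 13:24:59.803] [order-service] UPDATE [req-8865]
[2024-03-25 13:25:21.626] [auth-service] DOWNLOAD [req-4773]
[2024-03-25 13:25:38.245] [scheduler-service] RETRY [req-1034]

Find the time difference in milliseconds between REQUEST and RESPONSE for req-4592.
76

To calculate latency:

1. Find REQUEST with id req-4592: 2024-03-25 13:14:54.687
2. Find RESPONSE with id req-4592: 2024-03-25 13:14:54.763
3. Latency: 2024-03-25 13:14:54.763 - 2024-03-25 13:14:54.687 = 76ms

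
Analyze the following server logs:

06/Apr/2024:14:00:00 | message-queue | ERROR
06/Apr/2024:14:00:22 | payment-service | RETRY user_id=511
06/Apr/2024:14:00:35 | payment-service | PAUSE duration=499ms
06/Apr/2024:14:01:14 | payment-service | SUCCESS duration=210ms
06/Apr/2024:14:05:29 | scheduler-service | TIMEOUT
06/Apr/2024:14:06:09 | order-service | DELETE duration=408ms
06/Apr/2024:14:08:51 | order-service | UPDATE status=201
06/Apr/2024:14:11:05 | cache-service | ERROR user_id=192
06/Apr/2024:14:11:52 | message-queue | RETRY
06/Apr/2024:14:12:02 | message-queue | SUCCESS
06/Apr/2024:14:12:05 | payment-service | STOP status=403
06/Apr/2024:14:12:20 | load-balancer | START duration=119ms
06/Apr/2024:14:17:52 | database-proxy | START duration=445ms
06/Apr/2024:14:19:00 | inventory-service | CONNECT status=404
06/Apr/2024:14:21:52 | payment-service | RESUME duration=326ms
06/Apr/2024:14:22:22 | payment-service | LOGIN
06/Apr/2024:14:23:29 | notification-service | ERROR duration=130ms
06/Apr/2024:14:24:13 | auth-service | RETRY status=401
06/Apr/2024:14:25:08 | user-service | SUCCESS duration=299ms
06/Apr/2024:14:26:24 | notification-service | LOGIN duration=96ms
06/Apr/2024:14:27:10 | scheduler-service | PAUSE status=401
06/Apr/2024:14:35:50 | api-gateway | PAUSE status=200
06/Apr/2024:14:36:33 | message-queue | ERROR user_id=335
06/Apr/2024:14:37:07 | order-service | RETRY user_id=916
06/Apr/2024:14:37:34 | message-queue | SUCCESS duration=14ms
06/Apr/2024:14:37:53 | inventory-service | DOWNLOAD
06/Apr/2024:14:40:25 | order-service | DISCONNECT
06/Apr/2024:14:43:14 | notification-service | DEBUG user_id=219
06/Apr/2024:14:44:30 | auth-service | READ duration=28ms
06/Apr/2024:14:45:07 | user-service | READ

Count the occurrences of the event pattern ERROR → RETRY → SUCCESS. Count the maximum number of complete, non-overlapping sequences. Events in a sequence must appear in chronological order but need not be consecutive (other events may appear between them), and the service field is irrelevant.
4

To count sequences:

1. Look for pattern: ERROR → RETRY → SUCCESS
2. Greedily scan the log in chronological order, matching each sequence element in turn (ignoring service)
3. Each time the full pattern completes, increment the count and restart matching from the next event
4. Complete non-overlapping sequences found: 4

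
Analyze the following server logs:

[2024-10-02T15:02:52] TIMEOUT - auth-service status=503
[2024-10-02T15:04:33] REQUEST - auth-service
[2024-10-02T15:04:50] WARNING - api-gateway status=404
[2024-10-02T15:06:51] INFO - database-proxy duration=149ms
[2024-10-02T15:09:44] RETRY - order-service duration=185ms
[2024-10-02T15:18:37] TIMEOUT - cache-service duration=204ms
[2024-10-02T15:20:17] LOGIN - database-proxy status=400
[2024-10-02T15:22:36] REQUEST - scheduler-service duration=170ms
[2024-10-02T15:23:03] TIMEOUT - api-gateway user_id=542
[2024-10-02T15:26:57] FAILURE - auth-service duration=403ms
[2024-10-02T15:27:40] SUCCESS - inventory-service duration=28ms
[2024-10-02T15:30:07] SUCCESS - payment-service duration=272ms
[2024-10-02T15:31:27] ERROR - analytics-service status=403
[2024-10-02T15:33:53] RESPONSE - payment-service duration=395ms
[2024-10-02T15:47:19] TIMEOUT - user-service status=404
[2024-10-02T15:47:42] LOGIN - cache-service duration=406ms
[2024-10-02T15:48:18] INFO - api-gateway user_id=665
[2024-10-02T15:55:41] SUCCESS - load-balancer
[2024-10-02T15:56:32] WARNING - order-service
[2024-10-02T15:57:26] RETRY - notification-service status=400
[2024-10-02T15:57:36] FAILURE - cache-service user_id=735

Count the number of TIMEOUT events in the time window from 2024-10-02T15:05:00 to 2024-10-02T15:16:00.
0

To count events in the time window:

1. Window boundaries: 2024-10-02T15:05:00 to 2024-10-02T15:16:00
2. Filter for TIMEOUT events within this window
3. Count matching events: 0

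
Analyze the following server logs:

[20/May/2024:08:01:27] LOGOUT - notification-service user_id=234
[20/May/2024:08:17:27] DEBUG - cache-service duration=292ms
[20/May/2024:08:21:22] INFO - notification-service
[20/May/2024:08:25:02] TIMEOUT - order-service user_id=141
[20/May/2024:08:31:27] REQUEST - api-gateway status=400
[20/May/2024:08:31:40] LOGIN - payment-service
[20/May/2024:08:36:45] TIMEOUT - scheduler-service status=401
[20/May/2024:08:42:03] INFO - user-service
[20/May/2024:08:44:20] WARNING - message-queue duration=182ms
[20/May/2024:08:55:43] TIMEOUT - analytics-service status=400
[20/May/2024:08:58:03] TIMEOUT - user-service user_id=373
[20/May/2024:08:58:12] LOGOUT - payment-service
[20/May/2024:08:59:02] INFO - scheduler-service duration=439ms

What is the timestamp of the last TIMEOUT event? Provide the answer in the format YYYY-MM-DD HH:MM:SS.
2024-05-20 08:58:03

To find the last event:

1. Filter for all TIMEOUT events
2. Sort by timestamp
3. Select the last one
4. Timestamp: 2024-05-20 08:58:03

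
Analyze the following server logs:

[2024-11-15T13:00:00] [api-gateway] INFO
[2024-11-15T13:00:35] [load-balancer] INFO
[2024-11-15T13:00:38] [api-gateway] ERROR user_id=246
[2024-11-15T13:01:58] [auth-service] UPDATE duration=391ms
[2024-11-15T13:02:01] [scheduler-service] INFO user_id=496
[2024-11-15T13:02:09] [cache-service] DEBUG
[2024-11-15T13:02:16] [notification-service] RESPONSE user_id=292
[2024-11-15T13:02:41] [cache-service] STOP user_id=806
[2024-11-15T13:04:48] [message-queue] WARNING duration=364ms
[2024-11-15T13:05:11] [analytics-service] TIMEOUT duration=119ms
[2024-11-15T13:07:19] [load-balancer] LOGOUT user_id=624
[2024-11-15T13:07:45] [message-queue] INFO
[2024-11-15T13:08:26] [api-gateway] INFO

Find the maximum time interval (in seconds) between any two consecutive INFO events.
344

To find the longest gap:

1. Extract all INFO events in chronological order
2. Calculate time differences between consecutive events
3. Find the maximum difference
4. Longest gap: 344 seconds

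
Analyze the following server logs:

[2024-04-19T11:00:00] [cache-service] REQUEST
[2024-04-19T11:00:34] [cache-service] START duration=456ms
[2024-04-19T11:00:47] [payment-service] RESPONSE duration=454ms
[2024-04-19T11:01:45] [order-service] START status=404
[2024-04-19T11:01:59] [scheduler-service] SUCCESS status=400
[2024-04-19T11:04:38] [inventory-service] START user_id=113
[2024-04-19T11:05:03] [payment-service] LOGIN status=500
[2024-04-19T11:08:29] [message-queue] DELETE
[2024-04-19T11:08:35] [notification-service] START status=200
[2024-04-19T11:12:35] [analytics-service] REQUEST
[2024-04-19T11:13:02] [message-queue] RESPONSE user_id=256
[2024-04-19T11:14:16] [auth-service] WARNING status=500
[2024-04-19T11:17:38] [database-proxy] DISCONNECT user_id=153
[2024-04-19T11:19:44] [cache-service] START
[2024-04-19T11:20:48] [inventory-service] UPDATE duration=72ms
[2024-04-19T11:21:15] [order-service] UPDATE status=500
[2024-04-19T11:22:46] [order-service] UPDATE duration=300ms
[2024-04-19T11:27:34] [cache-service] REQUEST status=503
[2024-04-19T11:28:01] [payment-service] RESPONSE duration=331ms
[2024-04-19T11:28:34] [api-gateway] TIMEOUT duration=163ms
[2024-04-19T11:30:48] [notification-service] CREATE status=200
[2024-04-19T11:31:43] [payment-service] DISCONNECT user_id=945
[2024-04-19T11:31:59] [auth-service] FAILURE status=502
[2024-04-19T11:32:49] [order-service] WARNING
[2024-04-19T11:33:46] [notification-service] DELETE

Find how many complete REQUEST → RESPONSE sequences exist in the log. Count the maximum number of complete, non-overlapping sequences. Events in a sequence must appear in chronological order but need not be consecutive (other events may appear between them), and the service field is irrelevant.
3

To count sequences:

1. Look for pattern: REQUEST → RESPONSE
2. Greedily scan the log in chronological order, matching each sequence element in turn (ignoring service)
3. Each time the full pattern completes, increment the count and restart matching from the next event
4. Complete non-overlapping sequences found: 3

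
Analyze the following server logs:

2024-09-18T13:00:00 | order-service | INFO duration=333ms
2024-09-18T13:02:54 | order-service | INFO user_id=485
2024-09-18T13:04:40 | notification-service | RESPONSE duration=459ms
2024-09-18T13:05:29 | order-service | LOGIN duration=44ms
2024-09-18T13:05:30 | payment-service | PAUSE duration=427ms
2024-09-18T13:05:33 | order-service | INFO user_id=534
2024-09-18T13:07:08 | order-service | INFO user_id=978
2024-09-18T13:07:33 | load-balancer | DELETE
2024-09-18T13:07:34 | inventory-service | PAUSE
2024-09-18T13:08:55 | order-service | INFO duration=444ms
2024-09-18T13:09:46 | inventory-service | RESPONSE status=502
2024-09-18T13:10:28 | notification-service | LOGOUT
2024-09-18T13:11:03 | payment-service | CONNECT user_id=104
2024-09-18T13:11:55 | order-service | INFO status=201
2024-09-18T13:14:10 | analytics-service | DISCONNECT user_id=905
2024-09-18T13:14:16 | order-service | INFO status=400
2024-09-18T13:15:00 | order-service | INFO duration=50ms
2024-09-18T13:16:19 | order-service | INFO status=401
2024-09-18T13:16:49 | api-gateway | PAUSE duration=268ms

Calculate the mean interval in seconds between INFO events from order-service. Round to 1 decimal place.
122.4

To calculate average interval:

1. Find all INFO events for order-service in order
2. Calculate time gaps between consecutive events
3. Compute mean of gaps: 979 / 8 = 122.4 seconds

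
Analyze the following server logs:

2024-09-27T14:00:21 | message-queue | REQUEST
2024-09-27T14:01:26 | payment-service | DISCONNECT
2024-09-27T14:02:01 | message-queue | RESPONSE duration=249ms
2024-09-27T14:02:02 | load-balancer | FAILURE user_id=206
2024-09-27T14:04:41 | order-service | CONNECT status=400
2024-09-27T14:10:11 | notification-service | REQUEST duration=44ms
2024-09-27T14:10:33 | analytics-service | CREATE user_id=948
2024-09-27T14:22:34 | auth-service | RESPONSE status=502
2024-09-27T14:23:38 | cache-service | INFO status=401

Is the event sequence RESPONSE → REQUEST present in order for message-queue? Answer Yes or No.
No

To verify sequence order:

1. Find all events in sequence RESPONSE → REQUEST for message-queue
2. Extract their timestamps
3. Check if timestamps are in ascending order
4. Result: No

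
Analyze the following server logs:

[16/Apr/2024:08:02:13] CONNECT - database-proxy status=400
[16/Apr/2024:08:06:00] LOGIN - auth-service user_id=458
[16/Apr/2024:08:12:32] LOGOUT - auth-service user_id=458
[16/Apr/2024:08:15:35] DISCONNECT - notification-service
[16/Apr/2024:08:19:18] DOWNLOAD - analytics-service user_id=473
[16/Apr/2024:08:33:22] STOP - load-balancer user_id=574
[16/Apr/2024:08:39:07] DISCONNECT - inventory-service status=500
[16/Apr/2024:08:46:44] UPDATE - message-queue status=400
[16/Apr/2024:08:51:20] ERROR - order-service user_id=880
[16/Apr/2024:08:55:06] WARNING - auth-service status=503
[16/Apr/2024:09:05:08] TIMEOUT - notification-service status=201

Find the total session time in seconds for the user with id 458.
392

To calculate session duration:

1. Find LOGIN event for user_id=458: 16/Apr/2024:08:06:00
2. Find LOGOUT event for user_id=458: 16/Apr/2024:08:12:32
3. Session duration: 16/Apr/2024:08:12:32 - 16/Apr/2024:08:06:00 = 392 seconds (6 minutes)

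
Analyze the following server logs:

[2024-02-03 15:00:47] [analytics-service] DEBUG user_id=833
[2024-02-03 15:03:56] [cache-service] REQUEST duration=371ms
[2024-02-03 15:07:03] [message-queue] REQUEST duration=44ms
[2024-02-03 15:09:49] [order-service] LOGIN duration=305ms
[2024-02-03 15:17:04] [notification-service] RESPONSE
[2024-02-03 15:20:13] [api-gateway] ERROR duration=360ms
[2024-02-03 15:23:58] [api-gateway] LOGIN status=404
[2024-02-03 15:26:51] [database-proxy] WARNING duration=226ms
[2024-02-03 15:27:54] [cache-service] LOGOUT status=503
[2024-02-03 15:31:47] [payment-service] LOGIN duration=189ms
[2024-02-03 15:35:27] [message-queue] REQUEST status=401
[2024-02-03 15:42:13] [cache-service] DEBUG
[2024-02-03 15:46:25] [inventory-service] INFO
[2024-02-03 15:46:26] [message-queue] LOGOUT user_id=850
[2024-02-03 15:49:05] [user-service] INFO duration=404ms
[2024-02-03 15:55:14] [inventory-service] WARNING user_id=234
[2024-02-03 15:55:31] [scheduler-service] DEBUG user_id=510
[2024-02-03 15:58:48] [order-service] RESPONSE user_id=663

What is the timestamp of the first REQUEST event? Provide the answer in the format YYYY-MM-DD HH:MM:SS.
2024-02-03 15:03:56

To find the first event:

1. Filter for all REQUEST events
2. Sort by timestamp
3. Select the first one
4. Timestamp: 2024-02-03 15:03:56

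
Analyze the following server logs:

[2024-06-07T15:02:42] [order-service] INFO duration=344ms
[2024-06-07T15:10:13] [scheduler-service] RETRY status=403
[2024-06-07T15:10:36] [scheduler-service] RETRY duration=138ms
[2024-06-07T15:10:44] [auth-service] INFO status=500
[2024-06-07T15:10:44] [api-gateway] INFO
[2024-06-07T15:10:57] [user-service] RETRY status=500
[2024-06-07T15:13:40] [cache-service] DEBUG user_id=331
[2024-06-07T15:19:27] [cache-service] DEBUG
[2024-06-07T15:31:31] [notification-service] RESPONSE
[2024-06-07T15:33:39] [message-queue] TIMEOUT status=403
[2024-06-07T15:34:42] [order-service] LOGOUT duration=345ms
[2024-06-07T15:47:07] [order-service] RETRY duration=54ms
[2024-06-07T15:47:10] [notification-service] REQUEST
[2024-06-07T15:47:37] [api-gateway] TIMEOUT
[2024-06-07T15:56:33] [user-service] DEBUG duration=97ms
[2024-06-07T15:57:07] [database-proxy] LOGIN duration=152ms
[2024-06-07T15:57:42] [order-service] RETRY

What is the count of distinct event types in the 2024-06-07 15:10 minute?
2

To count unique event types:

1. Filter events in the minute starting at 2024-06-07 15:10
2. Extract event types from matching entries
3. Count unique types: 2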